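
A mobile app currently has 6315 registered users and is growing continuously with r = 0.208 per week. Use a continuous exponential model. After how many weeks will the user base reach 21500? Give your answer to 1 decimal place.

t ≈ 5.9 weeks

21500 = 6315 · e^(0.208·t)
t = ln(21500/6315) / 0.208 = ln(3.40459) / 0.208 = 1.22513 / 0.208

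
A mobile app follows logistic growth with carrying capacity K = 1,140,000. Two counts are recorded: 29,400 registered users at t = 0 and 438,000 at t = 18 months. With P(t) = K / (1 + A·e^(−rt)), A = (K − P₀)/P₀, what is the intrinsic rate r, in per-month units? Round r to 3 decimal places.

A = (1140000 − 29400)/29400 = 37.77551
438000 = 1140000/(1 + 37.77551·e^(−r·18)) → e^(−18r) = (2.60274 − 1)/37.77551 = 0.042428
r = −ln(0.042428)/18 = 3.15995/18

r ≈ 0.176 per month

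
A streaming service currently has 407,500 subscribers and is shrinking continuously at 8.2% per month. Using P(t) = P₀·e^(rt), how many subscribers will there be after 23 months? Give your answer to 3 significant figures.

≈ 61,800 subscribers

P(23) = 407500 · e^(-0.082·23) = 407500 · e^(-1.886)
= 407500 · 0.15168 ≈ 61808.5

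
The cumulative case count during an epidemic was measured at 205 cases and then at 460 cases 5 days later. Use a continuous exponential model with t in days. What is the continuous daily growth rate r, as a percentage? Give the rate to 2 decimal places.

460 = 205 · e^(r·5)
e^(5r) = 460/205 = 2.2439
r = ln(2.2439) / 5 = 0.80822 / 5

r ≈ 16.16% per day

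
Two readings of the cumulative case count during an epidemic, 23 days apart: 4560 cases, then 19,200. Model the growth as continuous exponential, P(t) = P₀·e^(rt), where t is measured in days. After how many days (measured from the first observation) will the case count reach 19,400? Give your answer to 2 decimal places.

t ≈ 23.17 days

r = ln(19200/4560) / 23 ≈ 0.062504 per day
t = ln(19400/4560) / r = 1.44795 / 0.062504 ≈ 23.166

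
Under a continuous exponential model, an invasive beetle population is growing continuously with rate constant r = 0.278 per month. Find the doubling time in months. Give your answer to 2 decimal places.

doubling time = ln(2) / |r| = 0.69315 / 0.278

doubling time ≈ 2.49 months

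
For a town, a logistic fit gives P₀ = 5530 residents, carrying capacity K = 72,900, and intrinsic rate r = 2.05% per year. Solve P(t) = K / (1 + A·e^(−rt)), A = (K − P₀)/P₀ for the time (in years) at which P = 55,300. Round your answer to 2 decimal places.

t ≈ 177.80 years

A = (72900 − 5530)/5530 = 12.18264
55300 = 72900/(1 + 12.18264·e^(−0.0205t)) → 1 + 12.18264·e^(−0.0205t) = 1.31826
e^(−0.0205t) = 0.026124 → t = ln(38.27841)/0.0205 = 3.64489/0.0205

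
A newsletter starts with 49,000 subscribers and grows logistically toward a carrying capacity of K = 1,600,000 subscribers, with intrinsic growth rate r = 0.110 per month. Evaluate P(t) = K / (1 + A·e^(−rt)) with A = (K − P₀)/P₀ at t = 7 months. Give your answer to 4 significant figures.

A = (1600000 − 49000)/49000 = 31.65306
P(7) = 1600000 / (1 + 31.65306·e^(−0.11·7)) = 1600000 / (1 + 31.65306·0.463013)
= 1600000 / 15.65578 ≈ 102198.67

≈ 102,200 subscribers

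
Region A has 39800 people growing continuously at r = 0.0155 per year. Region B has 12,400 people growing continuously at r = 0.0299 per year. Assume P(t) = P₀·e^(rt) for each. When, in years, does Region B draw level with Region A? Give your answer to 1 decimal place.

39800·e^(0.0155t) = 12400·e^(0.0299t)
39800/12400 = e^((0.0299 − 0.0155)t) → ln(3.20968) = 0.0144·t
t = 1.16617 / 0.0144

t ≈ 81.0 years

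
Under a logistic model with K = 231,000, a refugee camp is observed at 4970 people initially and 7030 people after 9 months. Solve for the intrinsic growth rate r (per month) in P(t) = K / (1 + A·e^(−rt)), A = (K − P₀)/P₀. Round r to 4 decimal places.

A = (231000 − 4970)/4970 = 45.47887
7030 = 231000/(1 + 45.47887·e^(−r·9)) → e^(−9r) = (32.85917 − 1)/45.47887 = 0.700527
r = −ln(0.700527)/9 = 0.35592/9

r ≈ 0.0395 per month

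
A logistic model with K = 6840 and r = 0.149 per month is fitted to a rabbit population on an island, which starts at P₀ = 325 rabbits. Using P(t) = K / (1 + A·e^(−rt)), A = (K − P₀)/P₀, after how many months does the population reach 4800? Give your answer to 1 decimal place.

A = (6840 − 325)/325 = 20.04615
4800 = 6840/(1 + 20.04615·e^(−0.149t)) → 1 + 20.04615·e^(−0.149t) = 1.425
e^(−0.149t) = 0.021201 → t = ln(47.16742)/0.149 = 3.8537/0.149

t ≈ 25.9 months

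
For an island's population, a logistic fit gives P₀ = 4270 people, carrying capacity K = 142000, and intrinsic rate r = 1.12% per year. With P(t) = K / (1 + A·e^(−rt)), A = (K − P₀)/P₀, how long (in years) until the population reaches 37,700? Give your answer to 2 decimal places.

t ≈ 219.29 years

A = (142000 − 4270)/4270 = 32.25527
37700 = 142000/(1 + 32.25527·e^(−0.0112t)) → 1 + 32.25527·e^(−0.0112t) = 3.76658
e^(−0.0112t) = 0.085771 → t = ln(11.6589)/0.0112 = 2.45607/0.0112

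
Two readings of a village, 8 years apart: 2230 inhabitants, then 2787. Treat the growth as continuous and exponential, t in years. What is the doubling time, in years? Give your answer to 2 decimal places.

doubling time ≈ 24.87 years

r = ln(2787/2230) / 8 = ln(1.24978) / 8 ≈ 0.027871 per year
doubling time = ln 2 / |r| = 0.69315 / 0.027871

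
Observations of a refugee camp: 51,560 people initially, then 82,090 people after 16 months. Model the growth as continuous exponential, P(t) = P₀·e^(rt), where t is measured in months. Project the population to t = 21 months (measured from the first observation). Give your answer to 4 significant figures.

r = ln(82090/51560) / 16 ≈ 0.029067 per month
P(21) = 51560 · e^(0.029067·21) = 51560 · 1.84118 ≈ 94931.03

≈ 94,930 people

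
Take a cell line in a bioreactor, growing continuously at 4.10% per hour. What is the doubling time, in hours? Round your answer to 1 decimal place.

doubling time = ln(2) / |r| = 0.69315 / 0.041

doubling time ≈ 16.9 hours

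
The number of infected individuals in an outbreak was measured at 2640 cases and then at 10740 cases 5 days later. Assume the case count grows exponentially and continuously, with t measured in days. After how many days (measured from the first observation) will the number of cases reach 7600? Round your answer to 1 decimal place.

r = ln(10740/2640) / 5 ≈ 0.280639 per day
t = ln(7600/2640) / r = 1.05737 / 0.280639 ≈ 3.768

t ≈ 3.8 days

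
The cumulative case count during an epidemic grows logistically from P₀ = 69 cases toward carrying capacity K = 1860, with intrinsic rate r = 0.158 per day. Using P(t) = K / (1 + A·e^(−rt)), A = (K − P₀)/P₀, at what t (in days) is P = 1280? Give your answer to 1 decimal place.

A = (1860 − 69)/69 = 25.95652
1280 = 1860/(1 + 25.95652·e^(−0.158t)) → 1 + 25.95652·e^(−0.158t) = 1.45312
e^(−0.158t) = 0.017457 → t = ln(57.28336)/0.158 = 4.04801/0.158

t ≈ 25.6 days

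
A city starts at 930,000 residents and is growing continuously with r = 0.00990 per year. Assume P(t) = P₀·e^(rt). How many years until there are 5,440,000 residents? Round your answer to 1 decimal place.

5440000 = 930000 · e^(0.0099·t)
t = ln(5440000/930000) / 0.0099 = ln(5.84946) / 0.0099 = 1.76635 / 0.0099

t ≈ 178.4 years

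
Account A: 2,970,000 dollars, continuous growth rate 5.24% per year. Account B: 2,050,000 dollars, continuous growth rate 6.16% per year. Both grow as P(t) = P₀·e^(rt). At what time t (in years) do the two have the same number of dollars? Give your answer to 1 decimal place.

2970000·e^(0.0524t) = 2050000·e^(0.0616t)
2970000/2050000 = e^((0.0616 − 0.0524)t) → ln(1.44878) = 0.0092·t
t = 0.37072 / 0.0092

t ≈ 40.3 years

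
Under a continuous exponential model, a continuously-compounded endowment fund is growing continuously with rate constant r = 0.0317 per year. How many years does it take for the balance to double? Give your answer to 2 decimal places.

doubling time ≈ 21.87 years

doubling time = ln(2) / |r| = 0.69315 / 0.0317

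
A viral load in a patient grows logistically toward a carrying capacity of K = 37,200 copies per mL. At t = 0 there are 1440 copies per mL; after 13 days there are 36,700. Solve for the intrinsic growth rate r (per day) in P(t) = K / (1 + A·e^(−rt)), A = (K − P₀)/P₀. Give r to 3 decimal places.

r ≈ 0.578 per day

A = (37200 − 1440)/1440 = 24.83333
36700 = 37200/(1 + 24.83333·e^(−r·13)) → e^(−13r) = (1.01362 − 1)/24.83333 = 0.000549
r = −ln(0.000549)/13 = 7.50811/13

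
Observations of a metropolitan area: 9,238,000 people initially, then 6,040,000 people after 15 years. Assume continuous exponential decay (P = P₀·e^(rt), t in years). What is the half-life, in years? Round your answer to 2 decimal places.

half-life ≈ 24.47 years

r = ln(6040000/9238000) / 15 = ln(0.65382) / 15 ≈ -0.028328 per year
half-life = ln 2 / |r| = 0.69315 / 0.028328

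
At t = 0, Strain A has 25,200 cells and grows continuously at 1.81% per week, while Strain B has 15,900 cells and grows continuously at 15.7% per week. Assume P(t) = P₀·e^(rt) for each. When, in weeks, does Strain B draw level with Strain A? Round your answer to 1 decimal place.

t ≈ 3.3 weeks

25200·e^(0.0181t) = 15900·e^(0.157t)
25200/15900 = e^((0.157 − 0.0181)t) → ln(1.58491) = 0.1389·t
t = 0.46052 / 0.1389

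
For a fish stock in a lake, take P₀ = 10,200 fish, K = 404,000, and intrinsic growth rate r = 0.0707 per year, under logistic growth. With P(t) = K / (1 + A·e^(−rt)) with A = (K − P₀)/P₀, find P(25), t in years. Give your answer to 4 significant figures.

A = (404000 − 10200)/10200 = 38.60784
P(25) = 404000 / (1 + 38.60784·e^(−0.0707·25)) = 404000 / (1 + 38.60784·0.170759)
= 404000 / 7.59265 ≈ 53209.35

≈ 53,210 fish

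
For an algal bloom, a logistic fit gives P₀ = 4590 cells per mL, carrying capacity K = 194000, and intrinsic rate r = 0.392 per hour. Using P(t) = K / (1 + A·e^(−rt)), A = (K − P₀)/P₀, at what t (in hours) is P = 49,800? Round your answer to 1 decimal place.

A = (194000 − 4590)/4590 = 41.2658
49800 = 194000/(1 + 41.2658·e^(−0.392t)) → 1 + 41.2658·e^(−0.392t) = 3.89558
e^(−0.392t) = 0.070169 → t = ln(14.25129)/0.392 = 2.65685/0.392

t ≈ 6.8 hours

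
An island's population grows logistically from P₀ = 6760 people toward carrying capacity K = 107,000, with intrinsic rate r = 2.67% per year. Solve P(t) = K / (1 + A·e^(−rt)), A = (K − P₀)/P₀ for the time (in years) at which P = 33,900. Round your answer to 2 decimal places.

A = (107000 − 6760)/6760 = 14.8284
33900 = 107000/(1 + 14.8284·e^(−0.0267t)) → 1 + 14.8284·e^(−0.0267t) = 3.15634
e^(−0.0267t) = 0.14542 → t = ln(6.87665)/0.0267 = 1.92813/0.0267

t ≈ 72.21 years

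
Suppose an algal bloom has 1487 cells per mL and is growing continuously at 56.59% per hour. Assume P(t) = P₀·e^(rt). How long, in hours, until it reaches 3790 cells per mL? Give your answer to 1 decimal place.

3790 = 1487 · e^(0.5659·t)
t = ln(3790/1487) / 0.5659 = ln(2.54876) / 0.5659 = 0.93561 / 0.5659

t ≈ 1.7 hours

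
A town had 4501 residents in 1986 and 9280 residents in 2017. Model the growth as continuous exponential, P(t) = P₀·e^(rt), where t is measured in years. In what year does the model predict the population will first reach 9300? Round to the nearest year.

year 2017

r = ln(9280/4501) / 31 = 0.72356/31 ≈ 0.023341 per year
t = ln(9300/4501) / r = 0.72571/0.023341 ≈ 31.09 years after 1986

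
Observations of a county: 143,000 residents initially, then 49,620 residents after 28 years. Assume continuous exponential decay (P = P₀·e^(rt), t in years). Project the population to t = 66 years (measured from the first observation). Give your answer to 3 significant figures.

≈ 11,800 residents

r = ln(49620/143000) / 28 ≈ -0.037802 per year
P(66) = 143000 · e^(-0.037802·66) = 143000 · 0.0825 ≈ 11797.94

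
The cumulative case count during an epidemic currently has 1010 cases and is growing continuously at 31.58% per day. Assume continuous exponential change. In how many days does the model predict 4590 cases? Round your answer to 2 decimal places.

t ≈ 4.79 days

4590 = 1010 · e^(0.3158·t)
t = ln(4590/1010) / 0.3158 = ln(4.54455) / 0.3158 = 1.51393 / 0.3158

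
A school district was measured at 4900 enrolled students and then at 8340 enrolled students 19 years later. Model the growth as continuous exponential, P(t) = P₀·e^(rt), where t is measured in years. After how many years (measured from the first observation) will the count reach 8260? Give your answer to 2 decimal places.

t ≈ 18.66 years

r = ln(8340/4900) / 19 ≈ 0.027991 per year
t = ln(8260/4900) / r = 0.52219 / 0.027991 ≈ 18.656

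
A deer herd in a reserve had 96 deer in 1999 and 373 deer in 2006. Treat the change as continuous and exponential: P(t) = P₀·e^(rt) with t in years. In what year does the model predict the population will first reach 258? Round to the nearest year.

r = ln(373/96) / 7 = 1.35723/7 ≈ 0.19389 per year
t = ln(258/96) / r = 0.98861/0.19389 ≈ 5.1 years after 1999

year 2004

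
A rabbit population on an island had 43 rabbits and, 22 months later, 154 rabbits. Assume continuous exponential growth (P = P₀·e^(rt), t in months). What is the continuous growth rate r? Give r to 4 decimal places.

154 = 43 · e^(r·22)
e^(22r) = 154/43 = 3.5814
r = ln(3.5814) / 22 = 1.27575 / 22

r ≈ 0.0580 per month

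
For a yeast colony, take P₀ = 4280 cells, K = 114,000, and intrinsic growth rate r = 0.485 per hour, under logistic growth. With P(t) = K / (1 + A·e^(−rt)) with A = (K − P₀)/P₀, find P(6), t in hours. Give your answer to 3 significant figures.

A = (114000 − 4280)/4280 = 25.63551
P(6) = 114000 / (1 + 25.63551·e^(−0.485·6)) = 114000 / (1 + 25.63551·0.054476)
= 114000 / 2.39651 ≈ 47569.11

≈ 47,600 cells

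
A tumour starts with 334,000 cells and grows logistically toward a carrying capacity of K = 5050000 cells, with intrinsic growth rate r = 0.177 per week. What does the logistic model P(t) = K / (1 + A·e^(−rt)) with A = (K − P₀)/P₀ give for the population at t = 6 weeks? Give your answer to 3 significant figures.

A = (5050000 − 334000)/334000 = 14.11976
P(6) = 5050000 / (1 + 14.11976·e^(−0.177·6)) = 5050000 / (1 + 14.11976·0.345764)
= 5050000 / 5.8821 ≈ 858537.05

≈ 859,000 cells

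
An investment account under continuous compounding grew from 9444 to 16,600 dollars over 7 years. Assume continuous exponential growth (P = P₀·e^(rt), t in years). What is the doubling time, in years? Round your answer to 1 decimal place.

r = ln(16600/9444) / 7 = ln(1.75773) / 7 ≈ 0.080575 per year
doubling time = ln 2 / |r| = 0.69315 / 0.080575

doubling time ≈ 8.6 years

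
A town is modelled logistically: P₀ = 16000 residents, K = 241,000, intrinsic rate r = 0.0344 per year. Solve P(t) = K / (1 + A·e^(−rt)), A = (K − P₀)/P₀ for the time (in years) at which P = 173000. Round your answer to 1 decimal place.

t ≈ 104.0 years

A = (241000 − 16000)/16000 = 14.0625
173000 = 241000/(1 + 14.0625·e^(−0.0344t)) → 1 + 14.0625·e^(−0.0344t) = 1.39306
e^(−0.0344t) = 0.027951 → t = ln(35.77665)/0.0344 = 3.5773/0.0344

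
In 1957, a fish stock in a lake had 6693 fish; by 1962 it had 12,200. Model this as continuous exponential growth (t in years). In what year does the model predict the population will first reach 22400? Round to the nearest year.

r = ln(12200/6693) / 5 = 0.60037/5 ≈ 0.120075 per year
t = ln(22400/6693) / r = 1.208/0.120075 ≈ 10.06 years after 1957

year 1967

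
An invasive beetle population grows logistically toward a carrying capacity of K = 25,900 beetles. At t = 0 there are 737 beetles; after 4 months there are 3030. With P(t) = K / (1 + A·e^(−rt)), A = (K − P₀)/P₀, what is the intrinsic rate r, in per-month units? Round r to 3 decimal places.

r ≈ 0.377 per month

A = (25900 − 737)/737 = 34.14247
3030 = 25900/(1 + 34.14247·e^(−r·4)) → e^(−4r) = (8.54785 − 1)/34.14247 = 0.221069
r = −ln(0.221069)/4 = 1.50928/4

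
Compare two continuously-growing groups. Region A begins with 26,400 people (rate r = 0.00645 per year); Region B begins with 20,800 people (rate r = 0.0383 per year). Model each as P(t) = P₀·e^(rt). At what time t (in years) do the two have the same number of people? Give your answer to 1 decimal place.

26400·e^(0.00645t) = 20800·e^(0.0383t)
26400/20800 = e^((0.0383 − 0.00645)t) → ln(1.26923) = 0.03185·t
t = 0.23841 / 0.03185

t ≈ 7.5 years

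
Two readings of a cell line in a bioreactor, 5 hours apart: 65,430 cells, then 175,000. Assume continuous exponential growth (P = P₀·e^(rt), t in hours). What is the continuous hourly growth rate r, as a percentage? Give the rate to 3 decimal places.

r ≈ 19.676% per hour

175000 = 65430 · e^(r·5)
e^(5r) = 175000/65430 = 2.67461
r = ln(2.67461) / 5 = 0.98381 / 5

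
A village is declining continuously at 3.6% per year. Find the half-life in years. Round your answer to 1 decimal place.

half-life ≈ 19.3 years

half-life = ln(2) / |r| = 0.69315 / 0.036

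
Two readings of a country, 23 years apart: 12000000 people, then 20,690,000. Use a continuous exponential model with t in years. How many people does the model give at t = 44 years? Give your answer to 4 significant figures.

≈ 34,020,000 people

r = ln(20690000/12000000) / 23 ≈ 0.023685 per year
P(44) = 12000000 · e^(0.023685·44) = 12000000 · 2.83522 ≈ 34022610.01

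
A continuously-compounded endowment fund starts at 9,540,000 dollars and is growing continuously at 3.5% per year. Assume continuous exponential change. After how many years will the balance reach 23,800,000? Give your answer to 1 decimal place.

23800000 = 9540000 · e^(0.035·t)
t = ln(23800000/9540000) / 0.035 = ln(2.49476) / 0.035 = 0.91419 / 0.035

t ≈ 26.1 years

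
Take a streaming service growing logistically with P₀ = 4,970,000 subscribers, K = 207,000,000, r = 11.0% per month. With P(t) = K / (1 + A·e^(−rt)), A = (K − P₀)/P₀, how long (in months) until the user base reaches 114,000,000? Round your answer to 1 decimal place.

t ≈ 35.5 months

A = (207000000 − 4970000)/4970000 = 40.6499
114000000 = 207000000/(1 + 40.6499·e^(−0.11t)) → 1 + 40.6499·e^(−0.11t) = 1.81579
e^(−0.11t) = 0.020069 → t = ln(49.82891)/0.11 = 3.9086/0.11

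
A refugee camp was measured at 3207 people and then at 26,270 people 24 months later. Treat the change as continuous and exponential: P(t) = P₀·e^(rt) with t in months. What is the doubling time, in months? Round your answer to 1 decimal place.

r = ln(26270/3207) / 24 = ln(8.19146) / 24 ≈ 0.087629 per month
doubling time = ln 2 / |r| = 0.69315 / 0.087629

doubling time ≈ 7.9 months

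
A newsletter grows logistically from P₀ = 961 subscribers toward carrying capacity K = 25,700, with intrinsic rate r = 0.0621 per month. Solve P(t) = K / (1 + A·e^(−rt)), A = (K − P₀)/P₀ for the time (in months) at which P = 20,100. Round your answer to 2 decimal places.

A = (25700 − 961)/961 = 25.74298
20100 = 25700/(1 + 25.74298·e^(−0.0621t)) → 1 + 25.74298·e^(−0.0621t) = 1.27861
e^(−0.0621t) = 0.010823 → t = ln(92.3989)/0.0621 = 4.52612/0.0621

t ≈ 72.88 months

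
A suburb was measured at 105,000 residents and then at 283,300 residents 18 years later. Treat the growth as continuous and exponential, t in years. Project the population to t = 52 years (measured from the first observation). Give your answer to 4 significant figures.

r = ln(283300/105000) / 18 ≈ 0.055141 per year
P(52) = 105000 · e^(0.055141·52) = 105000 · 17.59043 ≈ 1846995.65

≈ 1,847,000 residents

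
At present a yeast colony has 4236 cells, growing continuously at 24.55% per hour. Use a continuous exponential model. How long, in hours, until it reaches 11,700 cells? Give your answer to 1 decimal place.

t ≈ 4.1 hours

11700 = 4236 · e^(0.2455·t)
t = ln(11700/4236) / 0.2455 = ln(2.76204) / 0.2455 = 1.01597 / 0.2455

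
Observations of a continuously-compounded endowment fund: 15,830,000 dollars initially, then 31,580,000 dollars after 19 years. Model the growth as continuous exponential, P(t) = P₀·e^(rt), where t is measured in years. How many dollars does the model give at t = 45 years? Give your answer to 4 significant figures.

r = ln(31580000/15830000) / 19 ≈ 0.036348 per year
P(45) = 15830000 · e^(0.036348·45) = 15830000 · 5.13291 ≈ 81253917.51

≈ 81,250,000 dollars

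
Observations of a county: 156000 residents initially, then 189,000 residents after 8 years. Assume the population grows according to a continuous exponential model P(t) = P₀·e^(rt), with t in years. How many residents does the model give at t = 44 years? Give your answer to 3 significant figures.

r = ln(189000/156000) / 8 ≈ 0.023986 per year
P(44) = 156000 · e^(0.023986·44) = 156000 · 2.87313 ≈ 448207.61

≈ 448,000 residents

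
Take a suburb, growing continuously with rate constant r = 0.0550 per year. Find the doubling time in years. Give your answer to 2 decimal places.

doubling time = ln(2) / |r| = 0.69315 / 0.055

doubling time ≈ 12.60 years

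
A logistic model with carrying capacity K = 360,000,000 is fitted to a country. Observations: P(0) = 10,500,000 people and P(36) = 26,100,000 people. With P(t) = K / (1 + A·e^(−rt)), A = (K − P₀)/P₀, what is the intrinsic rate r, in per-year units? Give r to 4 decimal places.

A = (360000000 − 10500000)/10500000 = 33.28571
26100000 = 360000000/(1 + 33.28571·e^(−r·36)) → e^(−36r) = (13.7931 − 1)/33.28571 = 0.384342
r = −ln(0.384342)/36 = 0.95622/36

r ≈ 0.0266 per year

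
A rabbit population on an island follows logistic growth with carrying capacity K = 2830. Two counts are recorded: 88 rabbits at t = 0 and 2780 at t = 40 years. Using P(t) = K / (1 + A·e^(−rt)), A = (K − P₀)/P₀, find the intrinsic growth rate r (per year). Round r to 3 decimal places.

A = (2830 − 88)/88 = 31.15909
2780 = 2830/(1 + 31.15909·e^(−r·40)) → e^(−40r) = (1.01799 − 1)/31.15909 = 0.000577
r = −ln(0.000577)/40 = 7.45729/40

r ≈ 0.186 per year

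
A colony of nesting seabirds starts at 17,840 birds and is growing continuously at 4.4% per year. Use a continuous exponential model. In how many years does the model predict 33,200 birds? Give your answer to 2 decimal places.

33200 = 17840 · e^(0.044·t)
t = ln(33200/17840) / 0.044 = ln(1.86099) / 0.044 = 0.62111 / 0.044

t ≈ 14.12 years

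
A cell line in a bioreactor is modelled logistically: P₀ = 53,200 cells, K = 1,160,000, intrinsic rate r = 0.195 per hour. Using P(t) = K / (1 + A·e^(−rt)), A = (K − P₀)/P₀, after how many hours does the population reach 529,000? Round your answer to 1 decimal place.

A = (1160000 − 53200)/53200 = 20.80451
529000 = 1160000/(1 + 20.80451·e^(−0.195t)) → 1 + 20.80451·e^(−0.195t) = 2.19282
e^(−0.195t) = 0.057335 → t = ln(17.4415)/0.195 = 2.85885/0.195

t ≈ 14.7 hours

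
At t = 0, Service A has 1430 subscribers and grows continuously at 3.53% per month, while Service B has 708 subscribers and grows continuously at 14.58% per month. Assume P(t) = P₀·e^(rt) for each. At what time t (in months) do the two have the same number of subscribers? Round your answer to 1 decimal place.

1430·e^(0.0353t) = 708·e^(0.1458t)
1430/708 = e^((0.1458 − 0.0353)t) → ln(2.01977) = 0.1105·t
t = 0.70299 / 0.1105

t ≈ 6.4 months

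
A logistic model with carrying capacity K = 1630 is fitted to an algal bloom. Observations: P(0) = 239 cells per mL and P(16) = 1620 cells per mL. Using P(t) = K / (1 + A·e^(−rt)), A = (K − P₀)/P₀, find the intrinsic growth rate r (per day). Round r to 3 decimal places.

r ≈ 0.428 per day

A = (1630 − 239)/239 = 5.82008
1620 = 1630/(1 + 5.82008·e^(−r·16)) → e^(−16r) = (1.00617 − 1)/5.82008 = 0.001061
r = −ln(0.001061)/16 = 6.84891/16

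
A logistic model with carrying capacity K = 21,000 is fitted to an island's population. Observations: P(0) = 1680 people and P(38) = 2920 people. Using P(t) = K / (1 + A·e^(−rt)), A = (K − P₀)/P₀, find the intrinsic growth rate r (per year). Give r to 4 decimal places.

r ≈ 0.0163 per year

A = (21000 − 1680)/1680 = 11.5
2920 = 21000/(1 + 11.5·e^(−r·38)) → e^(−38r) = (7.19178 − 1)/11.5 = 0.538416
r = −ln(0.538416)/38 = 0.61912/38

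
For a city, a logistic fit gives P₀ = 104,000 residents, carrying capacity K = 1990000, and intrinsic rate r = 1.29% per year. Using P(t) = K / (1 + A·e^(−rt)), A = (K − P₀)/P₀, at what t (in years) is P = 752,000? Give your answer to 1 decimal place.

t ≈ 186.0 years

A = (1990000 − 104000)/104000 = 18.13462
752000 = 1990000/(1 + 18.13462·e^(−0.0129t)) → 1 + 18.13462·e^(−0.0129t) = 2.64628
e^(−0.0129t) = 0.090781 → t = ln(11.01553)/0.0129 = 2.39931/0.0129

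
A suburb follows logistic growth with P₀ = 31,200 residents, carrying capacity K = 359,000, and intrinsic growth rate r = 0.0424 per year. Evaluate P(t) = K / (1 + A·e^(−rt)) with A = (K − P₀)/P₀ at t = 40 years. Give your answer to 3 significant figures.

A = (359000 − 31200)/31200 = 10.50641
P(40) = 359000 / (1 + 10.50641·e^(−0.0424·40)) = 359000 / (1 + 10.50641·0.183416)
= 359000 / 2.92704 ≈ 122649.47

≈ 123,000 residents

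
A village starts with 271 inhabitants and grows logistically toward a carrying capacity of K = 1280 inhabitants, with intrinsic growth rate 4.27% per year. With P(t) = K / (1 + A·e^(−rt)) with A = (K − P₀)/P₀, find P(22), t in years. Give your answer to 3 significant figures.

≈ 521 inhabitants

A = (1280 − 271)/271 = 3.72325
P(22) = 1280 / (1 + 3.72325·e^(−0.0427·22)) = 1280 / (1 + 3.72325·0.390862)
= 1280 / 2.45528 ≈ 521.33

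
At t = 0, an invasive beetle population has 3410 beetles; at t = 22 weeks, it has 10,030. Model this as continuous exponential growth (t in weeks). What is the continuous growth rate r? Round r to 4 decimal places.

r ≈ 0.0490 per week

10030 = 3410 · e^(r·22)
e^(22r) = 10030/3410 = 2.94135
r = ln(2.94135) / 22 = 1.07887 / 22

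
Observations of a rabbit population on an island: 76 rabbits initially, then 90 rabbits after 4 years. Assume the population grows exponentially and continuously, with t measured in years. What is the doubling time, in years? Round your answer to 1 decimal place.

doubling time ≈ 16.4 years

r = ln(90/76) / 4 = ln(1.18421) / 4 ≈ 0.042269 per year
doubling time = ln 2 / |r| = 0.69315 / 0.042269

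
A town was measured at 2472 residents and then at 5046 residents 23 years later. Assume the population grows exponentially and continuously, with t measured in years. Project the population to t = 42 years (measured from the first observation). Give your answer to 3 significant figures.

≈ 9,100 residents

r = ln(5046/2472) / 23 ≈ 0.031025 per year
P(42) = 2472 · e^(0.031025·42) = 2472 · 3.68046 ≈ 9098.1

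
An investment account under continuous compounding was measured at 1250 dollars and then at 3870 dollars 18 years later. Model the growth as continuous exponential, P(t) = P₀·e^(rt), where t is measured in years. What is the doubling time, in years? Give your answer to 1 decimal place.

r = ln(3870/1250) / 18 = ln(3.096) / 18 ≈ 0.062784 per year
doubling time = ln 2 / |r| = 0.69315 / 0.062784

doubling time ≈ 11.0 years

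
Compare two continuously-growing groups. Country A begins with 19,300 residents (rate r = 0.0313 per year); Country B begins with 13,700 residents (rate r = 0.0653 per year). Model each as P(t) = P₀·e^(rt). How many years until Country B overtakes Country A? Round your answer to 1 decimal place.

t ≈ 10.1 years

19300·e^(0.0313t) = 13700·e^(0.0653t)
19300/13700 = e^((0.0653 − 0.0313)t) → ln(1.40876) = 0.034·t
t = 0.34271 / 0.034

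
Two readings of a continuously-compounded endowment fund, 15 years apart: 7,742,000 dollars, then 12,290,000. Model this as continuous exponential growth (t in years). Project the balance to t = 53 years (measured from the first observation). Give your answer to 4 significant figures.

≈ 39,630,000 dollars

r = ln(12290000/7742000) / 15 ≈ 0.030808 per year
P(53) = 7742000 · e^(0.030808·53) = 7742000 · 5.11841 ≈ 39626765.95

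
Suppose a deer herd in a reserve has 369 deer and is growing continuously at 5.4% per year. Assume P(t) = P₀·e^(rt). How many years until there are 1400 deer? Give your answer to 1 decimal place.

t ≈ 24.7 years

1400 = 369 · e^(0.054·t)
t = ln(1400/369) / 0.054 = ln(3.79404) / 0.054 = 1.33343 / 0.054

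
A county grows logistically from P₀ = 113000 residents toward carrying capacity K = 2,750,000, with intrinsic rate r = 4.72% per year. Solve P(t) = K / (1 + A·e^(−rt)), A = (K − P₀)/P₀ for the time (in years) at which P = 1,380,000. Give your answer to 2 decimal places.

t ≈ 66.89 years

A = (2750000 − 113000)/113000 = 23.33628
1380000 = 2750000/(1 + 23.33628·e^(−0.0472t)) → 1 + 23.33628·e^(−0.0472t) = 1.99275
e^(−0.0472t) = 0.042541 → t = ln(23.50662)/0.0472 = 3.15728/0.0472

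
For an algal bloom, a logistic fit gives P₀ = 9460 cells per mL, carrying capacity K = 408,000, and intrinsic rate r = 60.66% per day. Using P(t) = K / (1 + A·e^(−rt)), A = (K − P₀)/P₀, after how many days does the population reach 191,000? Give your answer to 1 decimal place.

A = (408000 − 9460)/9460 = 42.12896
191000 = 408000/(1 + 42.12896·e^(−0.6066t)) → 1 + 42.12896·e^(−0.6066t) = 2.13613
e^(−0.6066t) = 0.026968 → t = ln(37.08125)/0.6066 = 3.61311/0.6066

t ≈ 6.0 days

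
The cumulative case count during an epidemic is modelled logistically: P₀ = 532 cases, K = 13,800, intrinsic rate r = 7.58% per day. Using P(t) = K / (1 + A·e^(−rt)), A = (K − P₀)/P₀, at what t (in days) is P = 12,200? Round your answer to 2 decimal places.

t ≈ 69.23 days

A = (13800 − 532)/532 = 24.93985
12200 = 13800/(1 + 24.93985·e^(−0.0758t)) → 1 + 24.93985·e^(−0.0758t) = 1.13115
e^(−0.0758t) = 0.005259 → t = ln(190.16635)/0.0758 = 5.2479/0.0758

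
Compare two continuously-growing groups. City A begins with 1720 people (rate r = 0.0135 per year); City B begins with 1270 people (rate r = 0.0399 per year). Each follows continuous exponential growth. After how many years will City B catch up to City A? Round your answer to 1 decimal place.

t ≈ 11.5 years

1720·e^(0.0135t) = 1270·e^(0.0399t)
1720/1270 = e^((0.0399 − 0.0135)t) → ln(1.35433) = 0.0264·t
t = 0.30331 / 0.0264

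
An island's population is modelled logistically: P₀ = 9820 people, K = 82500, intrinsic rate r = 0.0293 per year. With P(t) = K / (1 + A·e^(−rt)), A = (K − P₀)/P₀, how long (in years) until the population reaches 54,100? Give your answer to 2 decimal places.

t ≈ 90.31 years

A = (82500 − 9820)/9820 = 7.40122
54100 = 82500/(1 + 7.40122·e^(−0.0293t)) → 1 + 7.40122·e^(−0.0293t) = 1.52495
e^(−0.0293t) = 0.070928 → t = ln(14.09881)/0.0293 = 2.64609/0.0293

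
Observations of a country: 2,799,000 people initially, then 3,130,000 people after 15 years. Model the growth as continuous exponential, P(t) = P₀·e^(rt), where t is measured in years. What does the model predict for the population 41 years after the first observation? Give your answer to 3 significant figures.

≈ 3,800,000 people

r = ln(3130000/2799000) / 15 ≈ 0.007451 per year
P(41) = 2799000 · e^(0.007451·41) = 2799000 · 1.35731 ≈ 3799118.43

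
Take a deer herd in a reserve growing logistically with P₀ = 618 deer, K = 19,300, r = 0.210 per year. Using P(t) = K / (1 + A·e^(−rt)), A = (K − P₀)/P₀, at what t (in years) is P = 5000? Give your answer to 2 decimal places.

t ≈ 11.23 years

A = (19300 − 618)/618 = 30.22977
5000 = 19300/(1 + 30.22977·e^(−0.21t)) → 1 + 30.22977·e^(−0.21t) = 3.86
e^(−0.21t) = 0.094609 → t = ln(10.56985)/0.21 = 2.35801/0.21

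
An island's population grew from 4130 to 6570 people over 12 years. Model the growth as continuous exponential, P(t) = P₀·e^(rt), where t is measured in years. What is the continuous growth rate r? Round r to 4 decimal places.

6570 = 4130 · e^(r·12)
e^(12r) = 6570/4130 = 1.5908
r = ln(1.5908) / 12 = 0.46424 / 12

r ≈ 0.0387 per year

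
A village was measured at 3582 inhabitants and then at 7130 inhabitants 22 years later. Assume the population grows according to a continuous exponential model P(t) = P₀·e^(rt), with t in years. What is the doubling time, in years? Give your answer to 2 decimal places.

doubling time ≈ 22.15 years

r = ln(7130/3582) / 22 = ln(1.99051) / 22 ≈ 0.03129 per year
doubling time = ln 2 / |r| = 0.69315 / 0.03129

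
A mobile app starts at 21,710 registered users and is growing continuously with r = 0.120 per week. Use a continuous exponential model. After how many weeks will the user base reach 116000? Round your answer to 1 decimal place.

t ≈ 14.0 weeks

116000 = 21710 · e^(0.12·t)
t = ln(116000/21710) / 0.12 = ln(5.34316) / 0.12 = 1.67582 / 0.12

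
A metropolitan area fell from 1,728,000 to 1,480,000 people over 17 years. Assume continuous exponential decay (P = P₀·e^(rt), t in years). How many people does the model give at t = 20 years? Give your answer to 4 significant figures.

≈ 1,440,000 people

r = ln(1480000/1728000) / 17 ≈ -0.009113 per year
P(20) = 1728000 · e^(-0.009113·20) = 1728000 · 0.83338 ≈ 1440085.96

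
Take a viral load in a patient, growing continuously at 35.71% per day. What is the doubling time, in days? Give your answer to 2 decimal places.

doubling time = ln(2) / |r| = 0.69315 / 0.3571

doubling time ≈ 1.94 days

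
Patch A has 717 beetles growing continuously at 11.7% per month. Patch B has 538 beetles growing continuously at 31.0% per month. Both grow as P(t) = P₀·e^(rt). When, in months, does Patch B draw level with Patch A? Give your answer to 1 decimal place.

t ≈ 1.5 months

717·e^(0.117t) = 538·e^(0.31t)
717/538 = e^((0.31 − 0.117)t) → ln(1.33271) = 0.193·t
t = 0.28722 / 0.193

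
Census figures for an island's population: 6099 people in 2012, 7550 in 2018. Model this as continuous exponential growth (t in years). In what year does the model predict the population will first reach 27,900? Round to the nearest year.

r = ln(7550/6099) / 6 = 0.21342/6 ≈ 0.03557 per year
t = ln(27900/6099) / r = 1.5205/0.03557 ≈ 42.75 years after 2012

year 2055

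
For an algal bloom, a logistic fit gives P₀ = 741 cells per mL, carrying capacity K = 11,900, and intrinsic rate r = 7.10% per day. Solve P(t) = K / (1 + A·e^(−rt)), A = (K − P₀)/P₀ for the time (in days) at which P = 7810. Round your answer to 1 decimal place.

A = (11900 − 741)/741 = 15.05938
7810 = 11900/(1 + 15.05938·e^(−0.071t)) → 1 + 15.05938·e^(−0.071t) = 1.52369
e^(−0.071t) = 0.034775 → t = ln(28.75642)/0.071 = 3.35886/0.071

t ≈ 47.3 days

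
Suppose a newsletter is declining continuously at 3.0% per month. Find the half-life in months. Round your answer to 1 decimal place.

half-life ≈ 23.1 months

half-life = ln(2) / |r| = 0.69315 / 0.03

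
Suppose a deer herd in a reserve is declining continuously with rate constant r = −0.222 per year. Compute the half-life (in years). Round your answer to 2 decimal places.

half-life ≈ 3.12 years

half-life = ln(2) / |r| = 0.69315 / 0.222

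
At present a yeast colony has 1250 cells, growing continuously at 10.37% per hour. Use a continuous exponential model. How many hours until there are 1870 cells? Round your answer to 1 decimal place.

1870 = 1250 · e^(0.1037·t)
t = ln(1870/1250) / 0.1037 = ln(1.496) / 0.1037 = 0.40279 / 0.1037

t ≈ 3.9 hours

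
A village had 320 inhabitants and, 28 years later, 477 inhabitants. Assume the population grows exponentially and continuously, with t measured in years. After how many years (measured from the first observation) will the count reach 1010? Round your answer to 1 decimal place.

t ≈ 80.6 years

r = ln(477/320) / 28 ≈ 0.014257 per year
t = ln(1010/320) / r = 1.14938 / 0.014257 ≈ 80.619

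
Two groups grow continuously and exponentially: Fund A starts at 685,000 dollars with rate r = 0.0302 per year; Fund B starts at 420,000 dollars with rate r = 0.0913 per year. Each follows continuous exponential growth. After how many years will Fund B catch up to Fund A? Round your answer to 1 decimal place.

685000·e^(0.0302t) = 420000·e^(0.0913t)
685000/420000 = e^((0.0913 − 0.0302)t) → ln(1.63095) = 0.0611·t
t = 0.48916 / 0.0611

t ≈ 8.0 years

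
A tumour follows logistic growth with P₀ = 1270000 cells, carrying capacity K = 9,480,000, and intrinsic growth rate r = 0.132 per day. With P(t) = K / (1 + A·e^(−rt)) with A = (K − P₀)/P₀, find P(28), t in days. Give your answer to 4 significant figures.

≈ 8,169,000 cells

A = (9480000 − 1270000)/1270000 = 6.46457
P(28) = 9480000 / (1 + 6.46457·e^(−0.132·28)) = 9480000 / (1 + 6.46457·0.024823)
= 9480000 / 1.16047 ≈ 8169121.64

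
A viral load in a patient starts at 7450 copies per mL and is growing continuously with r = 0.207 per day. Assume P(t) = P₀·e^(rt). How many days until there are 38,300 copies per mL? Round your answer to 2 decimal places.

t ≈ 7.91 days

38300 = 7450 · e^(0.207·t)
t = ln(38300/7450) / 0.207 = ln(5.14094) / 0.207 = 1.63724 / 0.207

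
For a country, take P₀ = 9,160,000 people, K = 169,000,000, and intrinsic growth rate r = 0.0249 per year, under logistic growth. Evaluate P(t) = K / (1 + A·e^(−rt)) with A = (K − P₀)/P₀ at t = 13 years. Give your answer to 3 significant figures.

≈ 12,400,000 people

A = (169000000 − 9160000)/9160000 = 17.44978
P(13) = 169000000 / (1 + 17.44978·e^(−0.0249·13)) = 169000000 / (1 + 17.44978·0.723467)
= 169000000 / 13.62435 ≈ 12404265.54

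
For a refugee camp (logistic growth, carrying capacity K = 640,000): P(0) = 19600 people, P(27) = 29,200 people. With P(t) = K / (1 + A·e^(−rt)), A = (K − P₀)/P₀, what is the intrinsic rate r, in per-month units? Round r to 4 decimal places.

A = (640000 − 19600)/19600 = 31.65306
29200 = 640000/(1 + 31.65306·e^(−r·27)) → e^(−27r) = (21.91781 − 1)/31.65306 = 0.660846
r = −ln(0.660846)/27 = 0.41423/27

r ≈ 0.0153 per month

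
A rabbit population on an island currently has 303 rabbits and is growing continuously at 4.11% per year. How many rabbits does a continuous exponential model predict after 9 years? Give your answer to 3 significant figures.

≈ 439 rabbits

P(9) = 303 · e^(0.0411·9) = 303 · e^(0.3699)
= 303 · 1.44759 ≈ 438.62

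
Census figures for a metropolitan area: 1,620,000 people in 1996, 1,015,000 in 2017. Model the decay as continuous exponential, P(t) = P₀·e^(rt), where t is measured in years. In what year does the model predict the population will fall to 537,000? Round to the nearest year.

r = ln(1015000/1620000) / 21 = -0.46754/21 ≈ -0.022264 per year
t = ln(537000/1620000) / r = -1.10418/-0.022264 ≈ 49.6 years after 1996

year 2046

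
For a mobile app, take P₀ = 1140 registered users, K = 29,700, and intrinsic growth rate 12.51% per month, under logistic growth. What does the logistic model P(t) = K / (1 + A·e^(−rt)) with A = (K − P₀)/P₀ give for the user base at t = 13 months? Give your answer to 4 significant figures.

A = (29700 − 1140)/1140 = 25.05263
P(13) = 29700 / (1 + 25.05263·e^(−0.1251·13)) = 29700 / (1 + 25.05263·0.196656)
= 29700 / 5.92675 ≈ 5011.18

≈ 5,011 registered users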